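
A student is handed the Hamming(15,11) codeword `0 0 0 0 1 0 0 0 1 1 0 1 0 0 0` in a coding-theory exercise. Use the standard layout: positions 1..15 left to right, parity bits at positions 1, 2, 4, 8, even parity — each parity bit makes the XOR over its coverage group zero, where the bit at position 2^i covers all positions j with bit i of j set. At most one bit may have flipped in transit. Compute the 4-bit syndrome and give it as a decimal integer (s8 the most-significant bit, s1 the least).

10

s1: b1⊕b3⊕b5⊕b7⊕b9⊕b11⊕b13⊕b15 = 0⊕0⊕1⊕0⊕1⊕0⊕0⊕0 = 0
s2: b2⊕b3⊕b6⊕b7⊕b10⊕b11⊕b14⊕b15 = 0⊕0⊕0⊕0⊕1⊕0⊕0⊕0 = 1
s4: b4⊕b5⊕b6⊕b7⊕b12⊕b13⊕b14⊕b15 = 0⊕1⊕0⊕0⊕1⊕0⊕0⊕0 = 0
s8: b8⊕b9⊕b10⊕b11⊕b12⊕b13⊕b14⊕b15 = 0⊕1⊕1⊕0⊕1⊕0⊕0⊕0 = 1
Syndrome (s8...s1) = 1010 → position 10.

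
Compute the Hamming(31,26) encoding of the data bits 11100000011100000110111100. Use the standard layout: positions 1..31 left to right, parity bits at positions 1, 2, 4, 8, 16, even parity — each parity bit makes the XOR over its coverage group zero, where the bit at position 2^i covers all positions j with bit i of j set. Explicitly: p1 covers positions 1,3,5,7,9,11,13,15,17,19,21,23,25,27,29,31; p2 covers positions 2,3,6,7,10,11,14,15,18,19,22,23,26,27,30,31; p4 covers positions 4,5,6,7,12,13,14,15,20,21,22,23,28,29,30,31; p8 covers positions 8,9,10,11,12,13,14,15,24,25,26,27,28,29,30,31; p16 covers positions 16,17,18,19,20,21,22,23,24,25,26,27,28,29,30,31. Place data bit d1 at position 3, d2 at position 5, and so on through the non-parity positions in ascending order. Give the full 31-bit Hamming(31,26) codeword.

1111110100000111100000110111100

Place data bits at non-power-of-two positions: b3=1, b5=1, b6=1, b7=0, b9=0, b10=0, b11=0, b12=0, b13=0, b14=1, b15=1, b17=1, b18=0, b19=0, b20=0, b21=0, b22=0, b23=1, b24=1, b25=0, b26=1, b27=1, b28=1, b29=1, b30=0, b31=0.
p1 = XOR of data positions {3,5,7,9,11,13,15,17,19,21,23,25,27,29,31} = 1⊕1⊕0⊕0⊕0⊕0⊕1⊕1⊕0⊕0⊕1⊕0⊕1⊕1⊕0 = 1
p2 = XOR of data positions {3,6,7,10,11,14,15,18,19,22,23,26,27,30,31} = 1⊕1⊕0⊕0⊕0⊕1⊕1⊕0⊕0⊕0⊕1⊕1⊕1⊕0⊕0 = 1
p4 = XOR of data positions {5,6,7,12,13,14,15,20,21,22,23,28,29,30,31} = 1⊕1⊕0⊕0⊕0⊕1⊕1⊕0⊕0⊕0⊕1⊕1⊕1⊕0⊕0 = 1
p8 = XOR of data positions {9,10,11,12,13,14,15,24,25,26,27,28,29,30,31} = 0⊕0⊕0⊕0⊕0⊕1⊕1⊕1⊕0⊕1⊕1⊕1⊕1⊕0⊕0 = 1
p16 = XOR of data positions {17,18,19,20,21,22,23,24,25,26,27,28,29,30,31} = 1⊕0⊕0⊕0⊕0⊕0⊕1⊕1⊕0⊕1⊕1⊕1⊕1⊕0⊕0 = 1
Codeword b1..b31 = 1111110100000111100000110111100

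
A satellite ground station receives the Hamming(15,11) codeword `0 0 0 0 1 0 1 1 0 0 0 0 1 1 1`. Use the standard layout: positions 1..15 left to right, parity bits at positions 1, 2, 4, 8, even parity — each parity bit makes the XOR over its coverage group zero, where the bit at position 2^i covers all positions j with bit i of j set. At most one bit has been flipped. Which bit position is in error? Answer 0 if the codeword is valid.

6

s1: b1⊕b3⊕b5⊕b7⊕b9⊕b11⊕b13⊕b15 = 0⊕0⊕1⊕1⊕0⊕0⊕1⊕1 = 0
s2: b2⊕b3⊕b6⊕b7⊕b10⊕b11⊕b14⊕b15 = 0⊕0⊕0⊕1⊕0⊕0⊕1⊕1 = 1
s4: b4⊕b5⊕b6⊕b7⊕b12⊕b13⊕b14⊕b15 = 0⊕1⊕0⊕1⊕0⊕1⊕1⊕1 = 1
s8: b8⊕b9⊕b10⊕b11⊕b12⊕b13⊕b14⊕b15 = 1⊕0⊕0⊕0⊕0⊕1⊕1⊕1 = 0
Syndrome (s8...s1) = 0110 → position 6.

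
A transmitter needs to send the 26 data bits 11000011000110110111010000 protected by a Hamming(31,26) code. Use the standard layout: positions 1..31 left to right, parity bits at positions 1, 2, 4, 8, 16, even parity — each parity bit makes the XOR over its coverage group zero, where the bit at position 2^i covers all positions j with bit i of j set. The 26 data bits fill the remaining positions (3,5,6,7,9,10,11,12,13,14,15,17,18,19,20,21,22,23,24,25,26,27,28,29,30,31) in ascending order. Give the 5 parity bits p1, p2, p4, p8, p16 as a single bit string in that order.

Place data bits at non-power-of-two positions: b3=1, b5=1, b6=0, b7=0, b9=0, b10=0, b11=1, b12=1, b13=0, b14=0, b15=0, b17=1, b18=1, b19=0, b20=1, b21=1, b22=0, b23=1, b24=1, b25=1, b26=0, b27=1, b28=0, b29=0, b30=0, b31=0.
p1 = XOR of data positions {3,5,7,9,11,13,15,17,19,21,23,25,27,29,31} = 1⊕1⊕0⊕0⊕1⊕0⊕0⊕1⊕0⊕1⊕1⊕1⊕1⊕0⊕0 = 0
p2 = XOR of data positions {3,6,7,10,11,14,15,18,19,22,23,26,27,30,31} = 1⊕0⊕0⊕0⊕1⊕0⊕0⊕1⊕0⊕0⊕1⊕0⊕1⊕0⊕0 = 1
p4 = XOR of data positions {5,6,7,12,13,14,15,20,21,22,23,28,29,30,31} = 1⊕0⊕0⊕1⊕0⊕0⊕0⊕1⊕1⊕0⊕1⊕0⊕0⊕0⊕0 = 1
p8 = XOR of data positions {9,10,11,12,13,14,15,24,25,26,27,28,29,30,31} = 0⊕0⊕1⊕1⊕0⊕0⊕0⊕1⊕1⊕0⊕1⊕0⊕0⊕0⊕0 = 1
p16 = XOR of data positions {17,18,19,20,21,22,23,24,25,26,27,28,29,30,31} = 1⊕1⊕0⊕1⊕1⊕0⊕1⊕1⊕1⊕0⊕1⊕0⊕0⊕0⊕0 = 0
Parity bits p1,p2,p4,p8,p16 = 01110

01110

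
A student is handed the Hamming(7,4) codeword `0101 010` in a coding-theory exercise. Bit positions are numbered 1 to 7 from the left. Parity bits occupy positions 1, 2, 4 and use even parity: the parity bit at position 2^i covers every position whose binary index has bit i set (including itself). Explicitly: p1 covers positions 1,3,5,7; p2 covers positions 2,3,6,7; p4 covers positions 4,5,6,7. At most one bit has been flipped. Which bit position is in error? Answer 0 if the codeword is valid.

s1: b1⊕b3⊕b5⊕b7 = 0⊕0⊕0⊕0 = 0
s2: b2⊕b3⊕b6⊕b7 = 1⊕0⊕1⊕0 = 0
s4: b4⊕b5⊕b6⊕b7 = 1⊕0⊕1⊕0 = 0
Syndrome (s4...s1) = 000 → position 0 (no error).

0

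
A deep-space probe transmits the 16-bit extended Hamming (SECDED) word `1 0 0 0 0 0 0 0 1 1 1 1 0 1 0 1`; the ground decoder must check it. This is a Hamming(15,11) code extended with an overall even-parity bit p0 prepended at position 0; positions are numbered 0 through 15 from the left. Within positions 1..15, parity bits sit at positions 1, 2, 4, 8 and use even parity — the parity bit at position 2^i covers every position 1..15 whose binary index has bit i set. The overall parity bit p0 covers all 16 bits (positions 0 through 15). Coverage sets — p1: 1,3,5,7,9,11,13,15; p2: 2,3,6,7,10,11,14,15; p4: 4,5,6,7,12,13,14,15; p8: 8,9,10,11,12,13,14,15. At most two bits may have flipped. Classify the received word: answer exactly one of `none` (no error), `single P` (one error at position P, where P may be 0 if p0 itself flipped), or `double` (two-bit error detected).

s1: b1⊕b3⊕b5⊕b7⊕b9⊕b11⊕b13⊕b15 = 0⊕0⊕0⊕0⊕1⊕1⊕1⊕1 = 0
s2: b2⊕b3⊕b6⊕b7⊕b10⊕b11⊕b14⊕b15 = 0⊕0⊕0⊕0⊕1⊕1⊕0⊕1 = 1
s4: b4⊕b5⊕b6⊕b7⊕b12⊕b13⊕b14⊕b15 = 0⊕0⊕0⊕0⊕0⊕1⊕0⊕1 = 0
s8: b8⊕b9⊕b10⊕b11⊕b12⊕b13⊕b14⊕b15 = 1⊕1⊕1⊕1⊕0⊕1⊕0⊕1 = 0
Syndrome (s8...s1) = 0010 → position 2.
Overall parity (XOR of all 16 bits, including p0): 1⊕0⊕0⊕0⊕0⊕0⊕0⊕0⊕1⊕1⊕1⊕1⊕0⊕1⊕0⊕1 = 1
Overall=1, syndrome position=2 → single-bit error at position 2.

single 2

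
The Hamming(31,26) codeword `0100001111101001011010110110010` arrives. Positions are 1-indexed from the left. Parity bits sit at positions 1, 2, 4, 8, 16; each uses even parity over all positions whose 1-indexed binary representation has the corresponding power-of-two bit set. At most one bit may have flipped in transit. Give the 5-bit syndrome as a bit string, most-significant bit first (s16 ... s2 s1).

s1: b1⊕b3⊕b5⊕b7⊕b9⊕b11⊕b13⊕b15⊕b17⊕b19⊕b21⊕b23⊕b25⊕b27⊕b29⊕b31 = 0⊕0⊕0⊕1⊕1⊕1⊕1⊕0⊕0⊕1⊕1⊕1⊕0⊕1⊕0⊕0 = 0
s2: b2⊕b3⊕b6⊕b7⊕b10⊕b11⊕b14⊕b15⊕b18⊕b19⊕b22⊕b23⊕b26⊕b27⊕b30⊕b31 = 1⊕0⊕0⊕1⊕1⊕1⊕0⊕0⊕1⊕1⊕0⊕1⊕1⊕1⊕1⊕0 = 0
s4: b4⊕b5⊕b6⊕b7⊕b12⊕b13⊕b14⊕b15⊕b20⊕b21⊕b22⊕b23⊕b28⊕b29⊕b30⊕b31 = 0⊕0⊕0⊕1⊕0⊕1⊕0⊕0⊕0⊕1⊕0⊕1⊕0⊕0⊕1⊕0 = 1
s8: b8⊕b9⊕b10⊕b11⊕b12⊕b13⊕b14⊕b15⊕b24⊕b25⊕b26⊕b27⊕b28⊕b29⊕b30⊕b31 = 1⊕1⊕1⊕1⊕0⊕1⊕0⊕0⊕1⊕0⊕1⊕1⊕0⊕0⊕1⊕0 = 1
s16: b16⊕b17⊕b18⊕b19⊕b20⊕b21⊕b22⊕b23⊕b24⊕b25⊕b26⊕b27⊕b28⊕b29⊕b30⊕b31 = 1⊕0⊕1⊕1⊕0⊕1⊕0⊕1⊕1⊕0⊕1⊕1⊕0⊕0⊕1⊕0 = 1
Syndrome (s16...s1) = 11100 → position 28.

11100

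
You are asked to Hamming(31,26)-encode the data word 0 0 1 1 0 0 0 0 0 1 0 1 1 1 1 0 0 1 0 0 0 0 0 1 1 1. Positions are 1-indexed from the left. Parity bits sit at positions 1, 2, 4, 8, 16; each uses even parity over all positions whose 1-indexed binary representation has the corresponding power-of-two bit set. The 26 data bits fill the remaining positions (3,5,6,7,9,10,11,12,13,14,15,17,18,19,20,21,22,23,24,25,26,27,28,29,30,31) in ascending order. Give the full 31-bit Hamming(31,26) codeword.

Place data bits at non-power-of-two positions: b3=0, b5=0, b6=1, b7=1, b9=0, b10=0, b11=0, b12=0, b13=0, b14=1, b15=0, b17=1, b18=1, b19=1, b20=1, b21=0, b22=0, b23=1, b24=0, b25=0, b26=0, b27=0, b28=0, b29=1, b30=1, b31=1.
p1 = XOR of data positions {3,5,7,9,11,13,15,17,19,21,23,25,27,29,31} = 0⊕0⊕1⊕0⊕0⊕0⊕0⊕1⊕1⊕0⊕1⊕0⊕0⊕1⊕1 = 0
p2 = XOR of data positions {3,6,7,10,11,14,15,18,19,22,23,26,27,30,31} = 0⊕1⊕1⊕0⊕0⊕1⊕0⊕1⊕1⊕0⊕1⊕0⊕0⊕1⊕1 = 0
p4 = XOR of data positions {5,6,7,12,13,14,15,20,21,22,23,28,29,30,31} = 0⊕1⊕1⊕0⊕0⊕1⊕0⊕1⊕0⊕0⊕1⊕0⊕1⊕1⊕1 = 0
p8 = XOR of data positions {9,10,11,12,13,14,15,24,25,26,27,28,29,30,31} = 0⊕0⊕0⊕0⊕0⊕1⊕0⊕0⊕0⊕0⊕0⊕0⊕1⊕1⊕1 = 0
p16 = XOR of data positions {17,18,19,20,21,22,23,24,25,26,27,28,29,30,31} = 1⊕1⊕1⊕1⊕0⊕0⊕1⊕0⊕0⊕0⊕0⊕0⊕1⊕1⊕1 = 0
Codeword b1..b31 = 0000011000000100111100100000111

0000011000000100111100100000111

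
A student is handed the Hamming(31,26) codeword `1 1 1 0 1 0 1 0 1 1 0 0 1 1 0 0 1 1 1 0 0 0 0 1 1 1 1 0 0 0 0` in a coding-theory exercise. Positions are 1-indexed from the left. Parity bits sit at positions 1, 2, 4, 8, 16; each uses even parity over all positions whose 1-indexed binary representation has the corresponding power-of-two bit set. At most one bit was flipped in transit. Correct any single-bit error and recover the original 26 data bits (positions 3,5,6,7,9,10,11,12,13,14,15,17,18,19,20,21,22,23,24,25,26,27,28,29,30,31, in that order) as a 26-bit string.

11011100110101000011110000

s1: b1⊕b3⊕b5⊕b7⊕b9⊕b11⊕b13⊕b15⊕b17⊕b19⊕b21⊕b23⊕b25⊕b27⊕b29⊕b31 = 1⊕1⊕1⊕1⊕1⊕0⊕1⊕0⊕1⊕1⊕0⊕0⊕1⊕1⊕0⊕0 = 0
s2: b2⊕b3⊕b6⊕b7⊕b10⊕b11⊕b14⊕b15⊕b18⊕b19⊕b22⊕b23⊕b26⊕b27⊕b30⊕b31 = 1⊕1⊕0⊕1⊕1⊕0⊕1⊕0⊕1⊕1⊕0⊕0⊕1⊕1⊕0⊕0 = 1
s4: b4⊕b5⊕b6⊕b7⊕b12⊕b13⊕b14⊕b15⊕b20⊕b21⊕b22⊕b23⊕b28⊕b29⊕b30⊕b31 = 0⊕1⊕0⊕1⊕0⊕1⊕1⊕0⊕0⊕0⊕0⊕0⊕0⊕0⊕0⊕0 = 0
s8: b8⊕b9⊕b10⊕b11⊕b12⊕b13⊕b14⊕b15⊕b24⊕b25⊕b26⊕b27⊕b28⊕b29⊕b30⊕b31 = 0⊕1⊕1⊕0⊕0⊕1⊕1⊕0⊕1⊕1⊕1⊕1⊕0⊕0⊕0⊕0 = 0
s16: b16⊕b17⊕b18⊕b19⊕b20⊕b21⊕b22⊕b23⊕b24⊕b25⊕b26⊕b27⊕b28⊕b29⊕b30⊕b31 = 0⊕1⊕1⊕1⊕0⊕0⊕0⊕0⊕1⊕1⊕1⊕1⊕0⊕0⊕0⊕0 = 1
Syndrome (s16...s1) = 10010 → position 18.
Flip bit 18: corrected codeword = 1110101011001100101000011110000
Data bits at positions 3,5,6,7,9,10,11,12,13,14,15,17,18,19,20,21,22,23,24,25,26,27,28,29,30,31: 11011100110101000011110000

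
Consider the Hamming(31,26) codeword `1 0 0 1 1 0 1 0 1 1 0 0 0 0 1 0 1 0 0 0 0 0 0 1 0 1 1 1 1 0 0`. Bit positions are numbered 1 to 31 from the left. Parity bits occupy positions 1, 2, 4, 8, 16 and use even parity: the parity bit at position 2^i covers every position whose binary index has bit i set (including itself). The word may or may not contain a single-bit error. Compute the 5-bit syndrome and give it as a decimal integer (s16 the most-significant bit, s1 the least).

s1: b1⊕b3⊕b5⊕b7⊕b9⊕b11⊕b13⊕b15⊕b17⊕b19⊕b21⊕b23⊕b25⊕b27⊕b29⊕b31 = 1⊕0⊕1⊕1⊕1⊕0⊕0⊕1⊕1⊕0⊕0⊕0⊕0⊕1⊕1⊕0 = 0
s2: b2⊕b3⊕b6⊕b7⊕b10⊕b11⊕b14⊕b15⊕b18⊕b19⊕b22⊕b23⊕b26⊕b27⊕b30⊕b31 = 0⊕0⊕0⊕1⊕1⊕0⊕0⊕1⊕0⊕0⊕0⊕0⊕1⊕1⊕0⊕0 = 1
s4: b4⊕b5⊕b6⊕b7⊕b12⊕b13⊕b14⊕b15⊕b20⊕b21⊕b22⊕b23⊕b28⊕b29⊕b30⊕b31 = 1⊕1⊕0⊕1⊕0⊕0⊕0⊕1⊕0⊕0⊕0⊕0⊕1⊕1⊕0⊕0 = 0
s8: b8⊕b9⊕b10⊕b11⊕b12⊕b13⊕b14⊕b15⊕b24⊕b25⊕b26⊕b27⊕b28⊕b29⊕b30⊕b31 = 0⊕1⊕1⊕0⊕0⊕0⊕0⊕1⊕1⊕0⊕1⊕1⊕1⊕1⊕0⊕0 = 0
s16: b16⊕b17⊕b18⊕b19⊕b20⊕b21⊕b22⊕b23⊕b24⊕b25⊕b26⊕b27⊕b28⊕b29⊕b30⊕b31 = 0⊕1⊕0⊕0⊕0⊕0⊕0⊕0⊕1⊕0⊕1⊕1⊕1⊕1⊕0⊕0 = 0
Syndrome (s16...s1) = 00010 → position 2.

2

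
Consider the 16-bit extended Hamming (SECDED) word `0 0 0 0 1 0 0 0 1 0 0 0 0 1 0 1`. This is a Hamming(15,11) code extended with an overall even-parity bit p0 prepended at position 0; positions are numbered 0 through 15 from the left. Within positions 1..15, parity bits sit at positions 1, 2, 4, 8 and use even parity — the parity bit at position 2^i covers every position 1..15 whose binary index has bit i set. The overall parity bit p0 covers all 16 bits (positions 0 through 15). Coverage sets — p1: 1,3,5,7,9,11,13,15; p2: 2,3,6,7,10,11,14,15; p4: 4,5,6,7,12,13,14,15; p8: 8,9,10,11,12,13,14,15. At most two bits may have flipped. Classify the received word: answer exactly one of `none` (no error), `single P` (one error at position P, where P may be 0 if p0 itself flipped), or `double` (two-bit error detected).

s1: b1⊕b3⊕b5⊕b7⊕b9⊕b11⊕b13⊕b15 = 0⊕0⊕0⊕0⊕0⊕0⊕1⊕1 = 0
s2: b2⊕b3⊕b6⊕b7⊕b10⊕b11⊕b14⊕b15 = 0⊕0⊕0⊕0⊕0⊕0⊕0⊕1 = 1
s4: b4⊕b5⊕b6⊕b7⊕b12⊕b13⊕b14⊕b15 = 1⊕0⊕0⊕0⊕0⊕1⊕0⊕1 = 1
s8: b8⊕b9⊕b10⊕b11⊕b12⊕b13⊕b14⊕b15 = 1⊕0⊕0⊕0⊕0⊕1⊕0⊕1 = 1
Syndrome (s8...s1) = 1110 → position 14.
Overall parity (XOR of all 16 bits, including p0): 0⊕0⊕0⊕0⊕1⊕0⊕0⊕0⊕1⊕0⊕0⊕0⊕0⊕1⊕0⊕1 = 0
Overall=0, syndrome position=14 → double-bit error detected (uncorrectable).

double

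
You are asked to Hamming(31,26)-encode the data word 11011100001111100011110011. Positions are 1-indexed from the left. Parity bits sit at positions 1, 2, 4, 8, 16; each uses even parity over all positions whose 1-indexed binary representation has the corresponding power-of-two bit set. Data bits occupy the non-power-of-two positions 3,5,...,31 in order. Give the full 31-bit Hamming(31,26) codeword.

0010101111000010111100011110011

Place data bits at non-power-of-two positions: b3=1, b5=1, b6=0, b7=1, b9=1, b10=1, b11=0, b12=0, b13=0, b14=0, b15=1, b17=1, b18=1, b19=1, b20=1, b21=0, b22=0, b23=0, b24=1, b25=1, b26=1, b27=1, b28=0, b29=0, b30=1, b31=1.
p1 = XOR of data positions {3,5,7,9,11,13,15,17,19,21,23,25,27,29,31} = 1⊕1⊕1⊕1⊕0⊕0⊕1⊕1⊕1⊕0⊕0⊕1⊕1⊕0⊕1 = 0
p2 = XOR of data positions {3,6,7,10,11,14,15,18,19,22,23,26,27,30,31} = 1⊕0⊕1⊕1⊕0⊕0⊕1⊕1⊕1⊕0⊕0⊕1⊕1⊕1⊕1 = 0
p4 = XOR of data positions {5,6,7,12,13,14,15,20,21,22,23,28,29,30,31} = 1⊕0⊕1⊕0⊕0⊕0⊕1⊕1⊕0⊕0⊕0⊕0⊕0⊕1⊕1 = 0
p8 = XOR of data positions {9,10,11,12,13,14,15,24,25,26,27,28,29,30,31} = 1⊕1⊕0⊕0⊕0⊕0⊕1⊕1⊕1⊕1⊕1⊕0⊕0⊕1⊕1 = 1
p16 = XOR of data positions {17,18,19,20,21,22,23,24,25,26,27,28,29,30,31} = 1⊕1⊕1⊕1⊕0⊕0⊕0⊕1⊕1⊕1⊕1⊕0⊕0⊕1⊕1 = 0
Codeword b1..b31 = 0010101111000010111100011110011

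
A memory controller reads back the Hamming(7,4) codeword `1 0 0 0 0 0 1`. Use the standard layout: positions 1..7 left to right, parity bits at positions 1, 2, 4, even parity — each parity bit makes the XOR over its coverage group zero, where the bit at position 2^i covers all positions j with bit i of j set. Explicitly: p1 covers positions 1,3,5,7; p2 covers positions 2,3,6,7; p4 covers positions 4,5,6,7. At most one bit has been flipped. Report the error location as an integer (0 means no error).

s1: b1⊕b3⊕b5⊕b7 = 1⊕0⊕0⊕1 = 0
s2: b2⊕b3⊕b6⊕b7 = 0⊕0⊕0⊕1 = 1
s4: b4⊕b5⊕b6⊕b7 = 0⊕0⊕0⊕1 = 1
Syndrome (s4...s1) = 110 → position 6.

6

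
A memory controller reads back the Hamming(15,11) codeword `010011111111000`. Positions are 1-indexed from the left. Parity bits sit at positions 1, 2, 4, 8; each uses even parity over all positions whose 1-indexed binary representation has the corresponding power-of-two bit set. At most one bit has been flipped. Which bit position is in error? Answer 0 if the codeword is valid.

s1: b1⊕b3⊕b5⊕b7⊕b9⊕b11⊕b13⊕b15 = 0⊕0⊕1⊕1⊕1⊕1⊕0⊕0 = 0
s2: b2⊕b3⊕b6⊕b7⊕b10⊕b11⊕b14⊕b15 = 1⊕0⊕1⊕1⊕1⊕1⊕0⊕0 = 1
s4: b4⊕b5⊕b6⊕b7⊕b12⊕b13⊕b14⊕b15 = 0⊕1⊕1⊕1⊕1⊕0⊕0⊕0 = 0
s8: b8⊕b9⊕b10⊕b11⊕b12⊕b13⊕b14⊕b15 = 1⊕1⊕1⊕1⊕1⊕0⊕0⊕0 = 1
Syndrome (s8...s1) = 1010 → position 10.

10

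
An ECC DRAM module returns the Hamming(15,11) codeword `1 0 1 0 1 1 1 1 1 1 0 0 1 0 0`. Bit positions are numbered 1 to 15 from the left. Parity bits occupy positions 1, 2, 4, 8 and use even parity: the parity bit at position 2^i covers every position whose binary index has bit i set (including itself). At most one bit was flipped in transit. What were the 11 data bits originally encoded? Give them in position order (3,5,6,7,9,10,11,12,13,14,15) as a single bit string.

s1: b1⊕b3⊕b5⊕b7⊕b9⊕b11⊕b13⊕b15 = 1⊕1⊕1⊕1⊕1⊕0⊕1⊕0 = 0
s2: b2⊕b3⊕b6⊕b7⊕b10⊕b11⊕b14⊕b15 = 0⊕1⊕1⊕1⊕1⊕0⊕0⊕0 = 0
s4: b4⊕b5⊕b6⊕b7⊕b12⊕b13⊕b14⊕b15 = 0⊕1⊕1⊕1⊕0⊕1⊕0⊕0 = 0
s8: b8⊕b9⊕b10⊕b11⊕b12⊕b13⊕b14⊕b15 = 1⊕1⊕1⊕0⊕0⊕1⊕0⊕0 = 0
Syndrome (s8...s1) = 0000 → position 0 (no error).
No correction needed.
Data bits at positions 3,5,6,7,9,10,11,12,13,14,15: 11111100100

11111100100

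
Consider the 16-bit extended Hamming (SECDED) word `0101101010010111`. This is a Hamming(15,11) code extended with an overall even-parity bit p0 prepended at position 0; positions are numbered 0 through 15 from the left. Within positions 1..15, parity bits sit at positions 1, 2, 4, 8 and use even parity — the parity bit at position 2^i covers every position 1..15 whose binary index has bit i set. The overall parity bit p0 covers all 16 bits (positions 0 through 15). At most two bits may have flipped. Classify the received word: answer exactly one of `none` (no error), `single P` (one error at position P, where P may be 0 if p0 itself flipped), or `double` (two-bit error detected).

single 15

s1: b1⊕b3⊕b5⊕b7⊕b9⊕b11⊕b13⊕b15 = 1⊕1⊕0⊕0⊕0⊕1⊕1⊕1 = 1
s2: b2⊕b3⊕b6⊕b7⊕b10⊕b11⊕b14⊕b15 = 0⊕1⊕1⊕0⊕0⊕1⊕1⊕1 = 1
s4: b4⊕b5⊕b6⊕b7⊕b12⊕b13⊕b14⊕b15 = 1⊕0⊕1⊕0⊕0⊕1⊕1⊕1 = 1
s8: b8⊕b9⊕b10⊕b11⊕b12⊕b13⊕b14⊕b15 = 1⊕0⊕0⊕1⊕0⊕1⊕1⊕1 = 1
Syndrome (s8...s1) = 1111 → position 15.
Overall parity (XOR of all 16 bits, including p0): 0⊕1⊕0⊕1⊕1⊕0⊕1⊕0⊕1⊕0⊕0⊕1⊕0⊕1⊕1⊕1 = 1
Overall=1, syndrome position=15 → single-bit error at position 15.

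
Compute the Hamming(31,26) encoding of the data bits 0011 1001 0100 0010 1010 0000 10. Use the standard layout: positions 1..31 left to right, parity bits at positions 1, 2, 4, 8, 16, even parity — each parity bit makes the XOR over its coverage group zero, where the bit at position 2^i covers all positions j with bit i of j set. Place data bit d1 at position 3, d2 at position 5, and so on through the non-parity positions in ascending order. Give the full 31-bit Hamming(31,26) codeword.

Place data bits at non-power-of-two positions: b3=0, b5=0, b6=1, b7=1, b9=1, b10=0, b11=0, b12=1, b13=0, b14=1, b15=0, b17=0, b18=0, b19=0, b20=1, b21=0, b22=1, b23=0, b24=1, b25=0, b26=0, b27=0, b28=0, b29=0, b30=1, b31=0.
p1 = XOR of data positions {3,5,7,9,11,13,15,17,19,21,23,25,27,29,31} = 0⊕0⊕1⊕1⊕0⊕0⊕0⊕0⊕0⊕0⊕0⊕0⊕0⊕0⊕0 = 0
p2 = XOR of data positions {3,6,7,10,11,14,15,18,19,22,23,26,27,30,31} = 0⊕1⊕1⊕0⊕0⊕1⊕0⊕0⊕0⊕1⊕0⊕0⊕0⊕1⊕0 = 1
p4 = XOR of data positions {5,6,7,12,13,14,15,20,21,22,23,28,29,30,31} = 0⊕1⊕1⊕1⊕0⊕1⊕0⊕1⊕0⊕1⊕0⊕0⊕0⊕1⊕0 = 1
p8 = XOR of data positions {9,10,11,12,13,14,15,24,25,26,27,28,29,30,31} = 1⊕0⊕0⊕1⊕0⊕1⊕0⊕1⊕0⊕0⊕0⊕0⊕0⊕1⊕0 = 1
p16 = XOR of data positions {17,18,19,20,21,22,23,24,25,26,27,28,29,30,31} = 0⊕0⊕0⊕1⊕0⊕1⊕0⊕1⊕0⊕0⊕0⊕0⊕0⊕1⊕0 = 0
Codeword b1..b31 = 0101011110010100000101010000010

0101011110010100000101010000010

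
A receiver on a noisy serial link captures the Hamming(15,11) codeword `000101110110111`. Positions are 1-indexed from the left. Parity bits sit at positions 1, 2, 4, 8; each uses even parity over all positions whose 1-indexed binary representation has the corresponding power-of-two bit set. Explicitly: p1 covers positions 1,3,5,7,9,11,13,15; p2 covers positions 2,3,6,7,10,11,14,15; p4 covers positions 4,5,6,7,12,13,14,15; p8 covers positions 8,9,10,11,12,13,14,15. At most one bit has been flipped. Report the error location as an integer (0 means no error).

0

s1: b1⊕b3⊕b5⊕b7⊕b9⊕b11⊕b13⊕b15 = 0⊕0⊕0⊕1⊕0⊕1⊕1⊕1 = 0
s2: b2⊕b3⊕b6⊕b7⊕b10⊕b11⊕b14⊕b15 = 0⊕0⊕1⊕1⊕1⊕1⊕1⊕1 = 0
s4: b4⊕b5⊕b6⊕b7⊕b12⊕b13⊕b14⊕b15 = 1⊕0⊕1⊕1⊕0⊕1⊕1⊕1 = 0
s8: b8⊕b9⊕b10⊕b11⊕b12⊕b13⊕b14⊕b15 = 1⊕0⊕1⊕1⊕0⊕1⊕1⊕1 = 0
Syndrome (s8...s1) = 0000 → position 0 (no error).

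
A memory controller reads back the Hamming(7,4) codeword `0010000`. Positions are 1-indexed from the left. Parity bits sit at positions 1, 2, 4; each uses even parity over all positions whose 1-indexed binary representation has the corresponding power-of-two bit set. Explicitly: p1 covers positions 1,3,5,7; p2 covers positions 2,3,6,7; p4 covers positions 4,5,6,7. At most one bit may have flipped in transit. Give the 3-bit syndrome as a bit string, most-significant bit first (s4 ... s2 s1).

011

s1: b1⊕b3⊕b5⊕b7 = 0⊕1⊕0⊕0 = 1
s2: b2⊕b3⊕b6⊕b7 = 0⊕1⊕0⊕0 = 1
s4: b4⊕b5⊕b6⊕b7 = 0⊕0⊕0⊕0 = 0
Syndrome (s4...s1) = 011 → position 3.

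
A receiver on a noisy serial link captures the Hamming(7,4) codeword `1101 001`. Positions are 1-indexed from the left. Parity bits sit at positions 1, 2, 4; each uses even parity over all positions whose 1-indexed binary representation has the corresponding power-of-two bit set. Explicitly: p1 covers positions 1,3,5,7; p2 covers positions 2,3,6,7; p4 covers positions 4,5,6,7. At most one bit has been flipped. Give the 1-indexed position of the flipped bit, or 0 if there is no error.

s1: b1⊕b3⊕b5⊕b7 = 1⊕0⊕0⊕1 = 0
s2: b2⊕b3⊕b6⊕b7 = 1⊕0⊕0⊕1 = 0
s4: b4⊕b5⊕b6⊕b7 = 1⊕0⊕0⊕1 = 0
Syndrome (s4...s1) = 000 → position 0 (no error).

0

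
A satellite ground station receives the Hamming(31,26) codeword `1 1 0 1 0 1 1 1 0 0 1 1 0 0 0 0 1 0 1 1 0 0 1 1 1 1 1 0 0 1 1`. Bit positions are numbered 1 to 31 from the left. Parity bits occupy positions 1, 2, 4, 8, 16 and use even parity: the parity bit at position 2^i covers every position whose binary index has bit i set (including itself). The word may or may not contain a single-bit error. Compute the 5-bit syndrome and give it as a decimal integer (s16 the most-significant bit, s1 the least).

9

s1: b1⊕b3⊕b5⊕b7⊕b9⊕b11⊕b13⊕b15⊕b17⊕b19⊕b21⊕b23⊕b25⊕b27⊕b29⊕b31 = 1⊕0⊕0⊕1⊕0⊕1⊕0⊕0⊕1⊕1⊕0⊕1⊕1⊕1⊕0⊕1 = 1
s2: b2⊕b3⊕b6⊕b7⊕b10⊕b11⊕b14⊕b15⊕b18⊕b19⊕b22⊕b23⊕b26⊕b27⊕b30⊕b31 = 1⊕0⊕1⊕1⊕0⊕1⊕0⊕0⊕0⊕1⊕0⊕1⊕1⊕1⊕1⊕1 = 0
s4: b4⊕b5⊕b6⊕b7⊕b12⊕b13⊕b14⊕b15⊕b20⊕b21⊕b22⊕b23⊕b28⊕b29⊕b30⊕b31 = 1⊕0⊕1⊕1⊕1⊕0⊕0⊕0⊕1⊕0⊕0⊕1⊕0⊕0⊕1⊕1 = 0
s8: b8⊕b9⊕b10⊕b11⊕b12⊕b13⊕b14⊕b15⊕b24⊕b25⊕b26⊕b27⊕b28⊕b29⊕b30⊕b31 = 1⊕0⊕0⊕1⊕1⊕0⊕0⊕0⊕1⊕1⊕1⊕1⊕0⊕0⊕1⊕1 = 1
s16: b16⊕b17⊕b18⊕b19⊕b20⊕b21⊕b22⊕b23⊕b24⊕b25⊕b26⊕b27⊕b28⊕b29⊕b30⊕b31 = 0⊕1⊕0⊕1⊕1⊕0⊕0⊕1⊕1⊕1⊕1⊕1⊕0⊕0⊕1⊕1 = 0
Syndrome (s16...s1) = 01001 → position 9.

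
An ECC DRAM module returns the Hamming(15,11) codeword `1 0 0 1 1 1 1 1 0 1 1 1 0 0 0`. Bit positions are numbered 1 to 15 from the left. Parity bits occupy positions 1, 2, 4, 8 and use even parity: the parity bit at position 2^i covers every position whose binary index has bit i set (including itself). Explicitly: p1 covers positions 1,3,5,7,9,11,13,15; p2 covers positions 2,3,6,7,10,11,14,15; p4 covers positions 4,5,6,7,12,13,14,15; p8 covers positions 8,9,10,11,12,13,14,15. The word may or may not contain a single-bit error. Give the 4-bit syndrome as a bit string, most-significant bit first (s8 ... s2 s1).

s1: b1⊕b3⊕b5⊕b7⊕b9⊕b11⊕b13⊕b15 = 1⊕0⊕1⊕1⊕0⊕1⊕0⊕0 = 0
s2: b2⊕b3⊕b6⊕b7⊕b10⊕b11⊕b14⊕b15 = 0⊕0⊕1⊕1⊕1⊕1⊕0⊕0 = 0
s4: b4⊕b5⊕b6⊕b7⊕b12⊕b13⊕b14⊕b15 = 1⊕1⊕1⊕1⊕1⊕0⊕0⊕0 = 1
s8: b8⊕b9⊕b10⊕b11⊕b12⊕b13⊕b14⊕b15 = 1⊕0⊕1⊕1⊕1⊕0⊕0⊕0 = 0
Syndrome (s8...s1) = 0100 → position 4.

0100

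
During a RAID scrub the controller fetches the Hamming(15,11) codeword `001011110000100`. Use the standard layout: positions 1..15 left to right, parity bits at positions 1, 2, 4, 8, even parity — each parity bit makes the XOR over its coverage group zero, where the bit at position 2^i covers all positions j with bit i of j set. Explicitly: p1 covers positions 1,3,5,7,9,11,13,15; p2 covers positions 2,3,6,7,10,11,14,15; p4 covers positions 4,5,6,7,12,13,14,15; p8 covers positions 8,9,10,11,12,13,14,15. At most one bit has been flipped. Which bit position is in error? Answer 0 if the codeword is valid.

2

s1: b1⊕b3⊕b5⊕b7⊕b9⊕b11⊕b13⊕b15 = 0⊕1⊕1⊕1⊕0⊕0⊕1⊕0 = 0
s2: b2⊕b3⊕b6⊕b7⊕b10⊕b11⊕b14⊕b15 = 0⊕1⊕1⊕1⊕0⊕0⊕0⊕0 = 1
s4: b4⊕b5⊕b6⊕b7⊕b12⊕b13⊕b14⊕b15 = 0⊕1⊕1⊕1⊕0⊕1⊕0⊕0 = 0
s8: b8⊕b9⊕b10⊕b11⊕b12⊕b13⊕b14⊕b15 = 1⊕0⊕0⊕0⊕0⊕1⊕0⊕0 = 0
Syndrome (s8...s1) = 0010 → position 2.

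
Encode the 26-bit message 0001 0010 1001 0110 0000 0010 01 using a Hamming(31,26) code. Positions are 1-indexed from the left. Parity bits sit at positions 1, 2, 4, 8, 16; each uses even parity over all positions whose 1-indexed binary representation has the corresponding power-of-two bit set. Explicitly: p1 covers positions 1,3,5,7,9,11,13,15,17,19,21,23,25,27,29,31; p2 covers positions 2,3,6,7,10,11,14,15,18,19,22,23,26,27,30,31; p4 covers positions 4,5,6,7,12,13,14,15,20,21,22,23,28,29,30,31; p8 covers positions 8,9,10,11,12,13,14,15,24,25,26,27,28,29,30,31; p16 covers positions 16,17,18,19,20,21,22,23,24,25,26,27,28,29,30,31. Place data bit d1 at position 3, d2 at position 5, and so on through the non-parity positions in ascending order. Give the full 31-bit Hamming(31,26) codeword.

0001001000101001101100000001001

Place data bits at non-power-of-two positions: b3=0, b5=0, b6=0, b7=1, b9=0, b10=0, b11=1, b12=0, b13=1, b14=0, b15=0, b17=1, b18=0, b19=1, b20=1, b21=0, b22=0, b23=0, b24=0, b25=0, b26=0, b27=0, b28=1, b29=0, b30=0, b31=1.
p1 = XOR of data positions {3,5,7,9,11,13,15,17,19,21,23,25,27,29,31} = 0⊕0⊕1⊕0⊕1⊕1⊕0⊕1⊕1⊕0⊕0⊕0⊕0⊕0⊕1 = 0
p2 = XOR of data positions {3,6,7,10,11,14,15,18,19,22,23,26,27,30,31} = 0⊕0⊕1⊕0⊕1⊕0⊕0⊕0⊕1⊕0⊕0⊕0⊕0⊕0⊕1 = 0
p4 = XOR of data positions {5,6,7,12,13,14,15,20,21,22,23,28,29,30,31} = 0⊕0⊕1⊕0⊕1⊕0⊕0⊕1⊕0⊕0⊕0⊕1⊕0⊕0⊕1 = 1
p8 = XOR of data positions {9,10,11,12,13,14,15,24,25,26,27,28,29,30,31} = 0⊕0⊕1⊕0⊕1⊕0⊕0⊕0⊕0⊕0⊕0⊕1⊕0⊕0⊕1 = 0
p16 = XOR of data positions {17,18,19,20,21,22,23,24,25,26,27,28,29,30,31} = 1⊕0⊕1⊕1⊕0⊕0⊕0⊕0⊕0⊕0⊕0⊕1⊕0⊕0⊕1 = 1
Codeword b1..b31 = 0001001000101001101100000001001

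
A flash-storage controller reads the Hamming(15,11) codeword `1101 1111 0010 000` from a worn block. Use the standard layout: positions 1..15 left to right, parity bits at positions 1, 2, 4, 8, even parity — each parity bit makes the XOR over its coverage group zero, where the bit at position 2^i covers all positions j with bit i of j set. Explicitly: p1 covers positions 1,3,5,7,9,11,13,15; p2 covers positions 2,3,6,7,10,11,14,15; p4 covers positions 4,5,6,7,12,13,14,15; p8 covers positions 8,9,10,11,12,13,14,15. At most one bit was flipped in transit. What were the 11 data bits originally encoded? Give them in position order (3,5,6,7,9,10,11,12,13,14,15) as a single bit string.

01110010000

s1: b1⊕b3⊕b5⊕b7⊕b9⊕b11⊕b13⊕b15 = 1⊕0⊕1⊕1⊕0⊕1⊕0⊕0 = 0
s2: b2⊕b3⊕b6⊕b7⊕b10⊕b11⊕b14⊕b15 = 1⊕0⊕1⊕1⊕0⊕1⊕0⊕0 = 0
s4: b4⊕b5⊕b6⊕b7⊕b12⊕b13⊕b14⊕b15 = 1⊕1⊕1⊕1⊕0⊕0⊕0⊕0 = 0
s8: b8⊕b9⊕b10⊕b11⊕b12⊕b13⊕b14⊕b15 = 1⊕0⊕0⊕1⊕0⊕0⊕0⊕0 = 0
Syndrome (s8...s1) = 0000 → position 0 (no error).
No correction needed.
Data bits at positions 3,5,6,7,9,10,11,12,13,14,15: 01110010000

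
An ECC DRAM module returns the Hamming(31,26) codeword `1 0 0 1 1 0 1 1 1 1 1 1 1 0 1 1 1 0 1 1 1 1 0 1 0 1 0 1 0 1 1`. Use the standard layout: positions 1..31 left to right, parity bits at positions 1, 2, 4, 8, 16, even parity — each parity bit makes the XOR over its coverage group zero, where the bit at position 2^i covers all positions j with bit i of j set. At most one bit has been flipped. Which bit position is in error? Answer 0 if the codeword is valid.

19

s1: b1⊕b3⊕b5⊕b7⊕b9⊕b11⊕b13⊕b15⊕b17⊕b19⊕b21⊕b23⊕b25⊕b27⊕b29⊕b31 = 1⊕0⊕1⊕1⊕1⊕1⊕1⊕1⊕1⊕1⊕1⊕0⊕0⊕0⊕0⊕1 = 1
s2: b2⊕b3⊕b6⊕b7⊕b10⊕b11⊕b14⊕b15⊕b18⊕b19⊕b22⊕b23⊕b26⊕b27⊕b30⊕b31 = 0⊕0⊕0⊕1⊕1⊕1⊕0⊕1⊕0⊕1⊕1⊕0⊕1⊕0⊕1⊕1 = 1
s4: b4⊕b5⊕b6⊕b7⊕b12⊕b13⊕b14⊕b15⊕b20⊕b21⊕b22⊕b23⊕b28⊕b29⊕b30⊕b31 = 1⊕1⊕0⊕1⊕1⊕1⊕0⊕1⊕1⊕1⊕1⊕0⊕1⊕0⊕1⊕1 = 0
s8: b8⊕b9⊕b10⊕b11⊕b12⊕b13⊕b14⊕b15⊕b24⊕b25⊕b26⊕b27⊕b28⊕b29⊕b30⊕b31 = 1⊕1⊕1⊕1⊕1⊕1⊕0⊕1⊕1⊕0⊕1⊕0⊕1⊕0⊕1⊕1 = 0
s16: b16⊕b17⊕b18⊕b19⊕b20⊕b21⊕b22⊕b23⊕b24⊕b25⊕b26⊕b27⊕b28⊕b29⊕b30⊕b31 = 1⊕1⊕0⊕1⊕1⊕1⊕1⊕0⊕1⊕0⊕1⊕0⊕1⊕0⊕1⊕1 = 1
Syndrome (s16...s1) = 10011 → position 19.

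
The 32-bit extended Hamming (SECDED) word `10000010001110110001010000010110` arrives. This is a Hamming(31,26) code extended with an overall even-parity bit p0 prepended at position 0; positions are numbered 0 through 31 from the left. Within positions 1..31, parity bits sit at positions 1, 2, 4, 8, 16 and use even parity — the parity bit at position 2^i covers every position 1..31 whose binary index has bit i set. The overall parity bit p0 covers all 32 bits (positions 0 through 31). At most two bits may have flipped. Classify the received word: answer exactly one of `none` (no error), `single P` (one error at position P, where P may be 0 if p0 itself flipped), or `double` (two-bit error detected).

s1: b1⊕b3⊕b5⊕b7⊕b9⊕b11⊕b13⊕b15⊕b17⊕b19⊕b21⊕b23⊕b25⊕b27⊕b29⊕b31 = 0⊕0⊕0⊕0⊕0⊕1⊕0⊕1⊕0⊕1⊕1⊕0⊕0⊕1⊕1⊕0 = 0
s2: b2⊕b3⊕b6⊕b7⊕b10⊕b11⊕b14⊕b15⊕b18⊕b19⊕b22⊕b23⊕b26⊕b27⊕b30⊕b31 = 0⊕0⊕1⊕0⊕1⊕1⊕1⊕1⊕0⊕1⊕0⊕0⊕0⊕1⊕1⊕0 = 0
s4: b4⊕b5⊕b6⊕b7⊕b12⊕b13⊕b14⊕b15⊕b20⊕b21⊕b22⊕b23⊕b28⊕b29⊕b30⊕b31 = 0⊕0⊕1⊕0⊕1⊕0⊕1⊕1⊕0⊕1⊕0⊕0⊕0⊕1⊕1⊕0 = 1
s8: b8⊕b9⊕b10⊕b11⊕b12⊕b13⊕b14⊕b15⊕b24⊕b25⊕b26⊕b27⊕b28⊕b29⊕b30⊕b31 = 0⊕0⊕1⊕1⊕1⊕0⊕1⊕1⊕0⊕0⊕0⊕1⊕0⊕1⊕1⊕0 = 0
s16: b16⊕b17⊕b18⊕b19⊕b20⊕b21⊕b22⊕b23⊕b24⊕b25⊕b26⊕b27⊕b28⊕b29⊕b30⊕b31 = 0⊕0⊕0⊕1⊕0⊕1⊕0⊕0⊕0⊕0⊕0⊕1⊕0⊕1⊕1⊕0 = 1
Syndrome (s16...s1) = 10100 → position 20.
Overall parity (XOR of all 32 bits, including p0): 1⊕0⊕0⊕0⊕0⊕0⊕1⊕0⊕0⊕0⊕1⊕1⊕1⊕0⊕1⊕1⊕0⊕0⊕0⊕1⊕0⊕1⊕0⊕0⊕0⊕0⊕0⊕1⊕0⊕1⊕1⊕0 = 0
Overall=0, syndrome position=20 → double-bit error detected (uncorrectable).

double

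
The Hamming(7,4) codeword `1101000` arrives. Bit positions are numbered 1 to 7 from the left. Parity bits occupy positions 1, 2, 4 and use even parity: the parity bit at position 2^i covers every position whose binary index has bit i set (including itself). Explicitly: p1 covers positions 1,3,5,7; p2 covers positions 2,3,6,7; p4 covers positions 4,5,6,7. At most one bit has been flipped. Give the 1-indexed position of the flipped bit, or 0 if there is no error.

s1: b1⊕b3⊕b5⊕b7 = 1⊕0⊕0⊕0 = 1
s2: b2⊕b3⊕b6⊕b7 = 1⊕0⊕0⊕0 = 1
s4: b4⊕b5⊕b6⊕b7 = 1⊕0⊕0⊕0 = 1
Syndrome (s4...s1) = 111 → position 7.

7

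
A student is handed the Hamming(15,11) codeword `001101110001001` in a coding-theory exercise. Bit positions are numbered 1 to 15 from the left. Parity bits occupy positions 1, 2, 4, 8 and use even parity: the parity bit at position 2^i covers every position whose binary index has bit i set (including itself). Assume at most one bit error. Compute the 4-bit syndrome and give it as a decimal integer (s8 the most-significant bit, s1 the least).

s1: b1⊕b3⊕b5⊕b7⊕b9⊕b11⊕b13⊕b15 = 0⊕1⊕0⊕1⊕0⊕0⊕0⊕1 = 1
s2: b2⊕b3⊕b6⊕b7⊕b10⊕b11⊕b14⊕b15 = 0⊕1⊕1⊕1⊕0⊕0⊕0⊕1 = 0
s4: b4⊕b5⊕b6⊕b7⊕b12⊕b13⊕b14⊕b15 = 1⊕0⊕1⊕1⊕1⊕0⊕0⊕1 = 1
s8: b8⊕b9⊕b10⊕b11⊕b12⊕b13⊕b14⊕b15 = 1⊕0⊕0⊕0⊕1⊕0⊕0⊕1 = 1
Syndrome (s8...s1) = 1101 → position 13.

13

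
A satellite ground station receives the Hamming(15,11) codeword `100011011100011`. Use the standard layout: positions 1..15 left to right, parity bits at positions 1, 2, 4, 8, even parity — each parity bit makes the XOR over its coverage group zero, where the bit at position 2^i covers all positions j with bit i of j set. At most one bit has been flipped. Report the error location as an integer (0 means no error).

8

s1: b1⊕b3⊕b5⊕b7⊕b9⊕b11⊕b13⊕b15 = 1⊕0⊕1⊕0⊕1⊕0⊕0⊕1 = 0
s2: b2⊕b3⊕b6⊕b7⊕b10⊕b11⊕b14⊕b15 = 0⊕0⊕1⊕0⊕1⊕0⊕1⊕1 = 0
s4: b4⊕b5⊕b6⊕b7⊕b12⊕b13⊕b14⊕b15 = 0⊕1⊕1⊕0⊕0⊕0⊕1⊕1 = 0
s8: b8⊕b9⊕b10⊕b11⊕b12⊕b13⊕b14⊕b15 = 1⊕1⊕1⊕0⊕0⊕0⊕1⊕1 = 1
Syndrome (s8...s1) = 1000 → position 8.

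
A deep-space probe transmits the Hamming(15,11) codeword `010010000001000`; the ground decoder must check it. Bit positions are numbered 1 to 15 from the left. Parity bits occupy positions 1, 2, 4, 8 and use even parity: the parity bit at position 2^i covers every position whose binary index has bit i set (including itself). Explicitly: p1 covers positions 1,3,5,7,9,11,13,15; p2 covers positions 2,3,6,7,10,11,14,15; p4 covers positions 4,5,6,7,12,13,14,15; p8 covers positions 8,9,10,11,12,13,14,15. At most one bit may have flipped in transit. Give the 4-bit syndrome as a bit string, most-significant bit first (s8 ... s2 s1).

s1: b1⊕b3⊕b5⊕b7⊕b9⊕b11⊕b13⊕b15 = 0⊕0⊕1⊕0⊕0⊕0⊕0⊕0 = 1
s2: b2⊕b3⊕b6⊕b7⊕b10⊕b11⊕b14⊕b15 = 1⊕0⊕0⊕0⊕0⊕0⊕0⊕0 = 1
s4: b4⊕b5⊕b6⊕b7⊕b12⊕b13⊕b14⊕b15 = 0⊕1⊕0⊕0⊕1⊕0⊕0⊕0 = 0
s8: b8⊕b9⊕b10⊕b11⊕b12⊕b13⊕b14⊕b15 = 0⊕0⊕0⊕0⊕1⊕0⊕0⊕0 = 1
Syndrome (s8...s1) = 1011 → position 11.

1011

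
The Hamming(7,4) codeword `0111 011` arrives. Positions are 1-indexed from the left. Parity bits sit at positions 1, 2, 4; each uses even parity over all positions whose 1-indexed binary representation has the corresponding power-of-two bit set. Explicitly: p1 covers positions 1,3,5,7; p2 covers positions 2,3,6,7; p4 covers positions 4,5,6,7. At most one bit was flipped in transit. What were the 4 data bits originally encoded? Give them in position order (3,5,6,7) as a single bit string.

s1: b1⊕b3⊕b5⊕b7 = 0⊕1⊕0⊕1 = 0
s2: b2⊕b3⊕b6⊕b7 = 1⊕1⊕1⊕1 = 0
s4: b4⊕b5⊕b6⊕b7 = 1⊕0⊕1⊕1 = 1
Syndrome (s4...s1) = 100 → position 4.
Flip bit 4: corrected codeword = 0110011
Data bits at positions 3,5,6,7: 1011

1011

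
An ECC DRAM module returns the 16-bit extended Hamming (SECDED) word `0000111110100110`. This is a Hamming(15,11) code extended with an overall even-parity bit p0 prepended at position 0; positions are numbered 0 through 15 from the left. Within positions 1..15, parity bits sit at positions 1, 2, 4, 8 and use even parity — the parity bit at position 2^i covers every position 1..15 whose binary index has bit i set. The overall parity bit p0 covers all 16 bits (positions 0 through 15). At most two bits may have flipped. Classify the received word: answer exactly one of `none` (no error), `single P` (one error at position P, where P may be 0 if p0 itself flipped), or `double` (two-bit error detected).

s1: b1⊕b3⊕b5⊕b7⊕b9⊕b11⊕b13⊕b15 = 0⊕0⊕1⊕1⊕0⊕0⊕1⊕0 = 1
s2: b2⊕b3⊕b6⊕b7⊕b10⊕b11⊕b14⊕b15 = 0⊕0⊕1⊕1⊕1⊕0⊕1⊕0 = 0
s4: b4⊕b5⊕b6⊕b7⊕b12⊕b13⊕b14⊕b15 = 1⊕1⊕1⊕1⊕0⊕1⊕1⊕0 = 0
s8: b8⊕b9⊕b10⊕b11⊕b12⊕b13⊕b14⊕b15 = 1⊕0⊕1⊕0⊕0⊕1⊕1⊕0 = 0
Syndrome (s8...s1) = 0001 → position 1.
Overall parity (XOR of all 16 bits, including p0): 0⊕0⊕0⊕0⊕1⊕1⊕1⊕1⊕1⊕0⊕1⊕0⊕0⊕1⊕1⊕0 = 0
Overall=0, syndrome position=1 → double-bit error detected (uncorrectable).

double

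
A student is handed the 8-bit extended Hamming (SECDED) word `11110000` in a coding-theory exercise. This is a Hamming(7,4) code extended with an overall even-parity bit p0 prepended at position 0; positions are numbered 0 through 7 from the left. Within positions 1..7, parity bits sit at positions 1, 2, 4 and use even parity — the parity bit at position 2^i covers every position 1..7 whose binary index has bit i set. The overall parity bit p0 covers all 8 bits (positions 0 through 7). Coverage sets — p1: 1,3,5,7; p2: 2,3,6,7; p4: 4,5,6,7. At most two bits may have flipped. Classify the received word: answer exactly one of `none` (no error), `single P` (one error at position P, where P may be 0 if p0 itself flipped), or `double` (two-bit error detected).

s1: b1⊕b3⊕b5⊕b7 = 1⊕1⊕0⊕0 = 0
s2: b2⊕b3⊕b6⊕b7 = 1⊕1⊕0⊕0 = 0
s4: b4⊕b5⊕b6⊕b7 = 0⊕0⊕0⊕0 = 0
Syndrome (s4...s1) = 000 → position 0 (no error).
Overall parity (XOR of all 8 bits, including p0): 1⊕1⊕1⊕1⊕0⊕0⊕0⊕0 = 0
Overall=0, syndrome position=0 → no error.

none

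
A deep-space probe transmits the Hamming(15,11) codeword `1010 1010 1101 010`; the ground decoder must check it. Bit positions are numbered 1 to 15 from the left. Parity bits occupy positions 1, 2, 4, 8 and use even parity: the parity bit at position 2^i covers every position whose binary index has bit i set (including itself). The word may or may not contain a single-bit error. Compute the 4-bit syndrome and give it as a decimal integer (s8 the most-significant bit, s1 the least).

s1: b1⊕b3⊕b5⊕b7⊕b9⊕b11⊕b13⊕b15 = 1⊕1⊕1⊕1⊕1⊕0⊕0⊕0 = 1
s2: b2⊕b3⊕b6⊕b7⊕b10⊕b11⊕b14⊕b15 = 0⊕1⊕0⊕1⊕1⊕0⊕1⊕0 = 0
s4: b4⊕b5⊕b6⊕b7⊕b12⊕b13⊕b14⊕b15 = 0⊕1⊕0⊕1⊕1⊕0⊕1⊕0 = 0
s8: b8⊕b9⊕b10⊕b11⊕b12⊕b13⊕b14⊕b15 = 0⊕1⊕1⊕0⊕1⊕0⊕1⊕0 = 0
Syndrome (s8...s1) = 0001 → position 1.

1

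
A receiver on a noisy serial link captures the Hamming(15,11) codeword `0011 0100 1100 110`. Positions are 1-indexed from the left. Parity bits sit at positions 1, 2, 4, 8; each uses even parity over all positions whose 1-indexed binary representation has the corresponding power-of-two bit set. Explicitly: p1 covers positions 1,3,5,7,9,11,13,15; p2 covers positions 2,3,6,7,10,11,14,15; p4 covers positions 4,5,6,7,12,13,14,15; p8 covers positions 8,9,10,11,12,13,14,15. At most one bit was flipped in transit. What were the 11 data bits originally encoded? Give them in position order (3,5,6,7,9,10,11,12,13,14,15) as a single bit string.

s1: b1⊕b3⊕b5⊕b7⊕b9⊕b11⊕b13⊕b15 = 0⊕1⊕0⊕0⊕1⊕0⊕1⊕0 = 1
s2: b2⊕b3⊕b6⊕b7⊕b10⊕b11⊕b14⊕b15 = 0⊕1⊕1⊕0⊕1⊕0⊕1⊕0 = 0
s4: b4⊕b5⊕b6⊕b7⊕b12⊕b13⊕b14⊕b15 = 1⊕0⊕1⊕0⊕0⊕1⊕1⊕0 = 0
s8: b8⊕b9⊕b10⊕b11⊕b12⊕b13⊕b14⊕b15 = 0⊕1⊕1⊕0⊕0⊕1⊕1⊕0 = 0
Syndrome (s8...s1) = 0001 → position 1.
Flip bit 1: corrected codeword = 101101001100110
Data bits at positions 3,5,6,7,9,10,11,12,13,14,15: 10101100110

10101100110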